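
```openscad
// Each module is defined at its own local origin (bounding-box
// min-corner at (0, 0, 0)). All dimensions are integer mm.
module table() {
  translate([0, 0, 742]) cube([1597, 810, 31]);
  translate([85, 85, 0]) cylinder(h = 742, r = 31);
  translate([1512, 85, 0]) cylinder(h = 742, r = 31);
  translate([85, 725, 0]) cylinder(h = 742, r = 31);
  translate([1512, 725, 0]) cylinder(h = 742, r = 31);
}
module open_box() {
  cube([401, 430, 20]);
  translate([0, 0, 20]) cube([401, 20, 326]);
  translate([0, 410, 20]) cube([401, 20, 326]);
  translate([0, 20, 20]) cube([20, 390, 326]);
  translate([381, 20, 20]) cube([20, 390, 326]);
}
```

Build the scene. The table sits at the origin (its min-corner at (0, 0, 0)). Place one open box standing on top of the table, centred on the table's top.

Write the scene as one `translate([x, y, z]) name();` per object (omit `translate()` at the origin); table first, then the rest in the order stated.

table();
translate([598, 190, 773]) open_box();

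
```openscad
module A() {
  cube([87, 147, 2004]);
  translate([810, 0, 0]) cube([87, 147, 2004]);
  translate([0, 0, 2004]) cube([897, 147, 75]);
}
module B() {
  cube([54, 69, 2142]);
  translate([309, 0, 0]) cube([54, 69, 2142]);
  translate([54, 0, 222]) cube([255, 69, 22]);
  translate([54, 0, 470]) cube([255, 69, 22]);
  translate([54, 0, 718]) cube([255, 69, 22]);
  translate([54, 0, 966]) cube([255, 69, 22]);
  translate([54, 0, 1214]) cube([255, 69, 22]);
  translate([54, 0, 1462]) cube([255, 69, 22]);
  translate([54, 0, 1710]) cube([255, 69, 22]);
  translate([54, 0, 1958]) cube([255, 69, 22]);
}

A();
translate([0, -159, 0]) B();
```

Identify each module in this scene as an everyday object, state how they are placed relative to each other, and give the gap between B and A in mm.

The ladder's nearest face is 90 mm from the door frame's −y face.

A is a door frame. B is a ladder. The ladder is on the floor beside the door frame on its −y side. The gap between the ladder and the door frame is 90 mm.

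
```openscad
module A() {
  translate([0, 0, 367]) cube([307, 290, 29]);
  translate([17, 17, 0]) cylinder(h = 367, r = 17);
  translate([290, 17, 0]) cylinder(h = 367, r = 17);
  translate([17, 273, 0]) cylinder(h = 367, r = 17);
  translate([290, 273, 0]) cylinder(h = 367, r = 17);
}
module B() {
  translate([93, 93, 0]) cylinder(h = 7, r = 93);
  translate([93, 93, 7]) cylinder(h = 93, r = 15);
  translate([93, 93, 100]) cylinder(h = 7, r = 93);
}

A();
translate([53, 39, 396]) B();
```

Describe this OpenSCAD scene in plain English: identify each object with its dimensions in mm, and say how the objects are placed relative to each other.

A is a four-legged stool. The seat is a 307×290×29 mm slab whose top surface is at z = 396 mm; four round legs, each 34 mm in diameter, run from the floor (z = 0) to the underside of the seat, each leg's axis is inset half a diameter from the nearest pair of seat edges (so the leg's bounding box is flush with the corner).

B is a spool: two coaxial disc flanges of radius 93 mm and thickness 7 mm, joined by a core cylinder of radius 15 mm and height 93 mm. The lower flange rests on z = 0 and the three cylinders share a vertical axis.

The spool is on top of the stool.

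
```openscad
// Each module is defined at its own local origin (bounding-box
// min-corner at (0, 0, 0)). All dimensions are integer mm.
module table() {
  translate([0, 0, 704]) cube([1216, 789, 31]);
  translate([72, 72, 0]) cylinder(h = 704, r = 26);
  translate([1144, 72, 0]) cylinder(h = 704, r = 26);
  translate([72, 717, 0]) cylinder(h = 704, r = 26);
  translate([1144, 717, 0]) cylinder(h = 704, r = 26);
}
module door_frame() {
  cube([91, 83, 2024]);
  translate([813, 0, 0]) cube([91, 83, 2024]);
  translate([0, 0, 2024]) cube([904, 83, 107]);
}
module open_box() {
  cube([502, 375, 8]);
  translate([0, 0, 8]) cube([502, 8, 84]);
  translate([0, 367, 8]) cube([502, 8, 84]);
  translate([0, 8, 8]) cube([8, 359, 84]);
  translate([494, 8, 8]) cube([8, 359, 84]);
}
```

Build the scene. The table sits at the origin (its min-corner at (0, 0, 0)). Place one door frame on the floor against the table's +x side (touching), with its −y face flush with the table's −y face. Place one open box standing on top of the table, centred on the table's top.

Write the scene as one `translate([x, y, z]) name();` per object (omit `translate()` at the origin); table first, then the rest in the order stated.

table();
translate([1216, 0, 0]) door_frame();
translate([357, 207, 735]) open_box();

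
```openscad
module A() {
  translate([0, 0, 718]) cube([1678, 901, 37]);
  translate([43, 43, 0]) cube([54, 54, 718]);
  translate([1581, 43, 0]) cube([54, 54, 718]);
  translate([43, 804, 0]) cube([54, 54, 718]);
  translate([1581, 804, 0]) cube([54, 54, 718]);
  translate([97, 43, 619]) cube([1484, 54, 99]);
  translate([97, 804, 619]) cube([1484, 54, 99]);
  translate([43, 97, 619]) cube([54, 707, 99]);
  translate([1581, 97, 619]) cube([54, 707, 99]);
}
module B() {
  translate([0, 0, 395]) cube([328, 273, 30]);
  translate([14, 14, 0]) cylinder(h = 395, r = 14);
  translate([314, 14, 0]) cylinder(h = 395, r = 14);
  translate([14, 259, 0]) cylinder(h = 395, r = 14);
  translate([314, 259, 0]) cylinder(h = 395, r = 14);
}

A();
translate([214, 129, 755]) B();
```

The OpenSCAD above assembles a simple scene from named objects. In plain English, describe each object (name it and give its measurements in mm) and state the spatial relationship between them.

A is a rectangular dining table. The top is 1678×901×37 mm with its upper surface at z = 755 mm. It stands on four 54×54 mm square legs, each inset 43 mm from the nearest pair of top edges, running from the floor to the underside of the top. Four apron rails, 54 mm thick and 99 mm tall, run between adjacent legs with their top edges flush with the underside of the top and their outer faces flush with the legs' outer faces.

B is a simple wooden stool: a rectangular seat 328 mm (x) by 273 mm (y), 30 mm thick, top face at z = 425 mm, on four round legs, each 28 mm in diameter. The legs rest on z = 0, each leg's axis is inset half a diameter from the nearest pair of seat edges (so the leg's bounding box is flush with the corner).

The stool is on top of the table.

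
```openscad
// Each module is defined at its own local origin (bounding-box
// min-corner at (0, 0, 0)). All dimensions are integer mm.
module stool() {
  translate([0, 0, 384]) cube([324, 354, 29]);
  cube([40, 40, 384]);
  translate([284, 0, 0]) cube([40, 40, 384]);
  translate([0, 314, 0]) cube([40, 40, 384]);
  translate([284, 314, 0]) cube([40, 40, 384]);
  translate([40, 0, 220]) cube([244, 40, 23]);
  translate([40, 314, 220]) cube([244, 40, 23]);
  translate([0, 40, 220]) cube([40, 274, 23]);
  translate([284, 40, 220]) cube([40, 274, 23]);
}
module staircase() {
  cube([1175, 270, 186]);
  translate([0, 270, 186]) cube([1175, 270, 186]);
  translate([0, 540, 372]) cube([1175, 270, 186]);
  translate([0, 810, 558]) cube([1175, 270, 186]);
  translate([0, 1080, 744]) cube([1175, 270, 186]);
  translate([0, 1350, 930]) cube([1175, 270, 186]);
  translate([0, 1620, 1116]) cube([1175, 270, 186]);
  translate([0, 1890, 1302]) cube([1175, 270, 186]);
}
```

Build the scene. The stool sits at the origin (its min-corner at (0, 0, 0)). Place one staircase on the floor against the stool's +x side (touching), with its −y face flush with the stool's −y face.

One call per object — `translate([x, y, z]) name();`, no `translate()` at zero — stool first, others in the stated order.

stool();
translate([324, 0, 0]) staircase();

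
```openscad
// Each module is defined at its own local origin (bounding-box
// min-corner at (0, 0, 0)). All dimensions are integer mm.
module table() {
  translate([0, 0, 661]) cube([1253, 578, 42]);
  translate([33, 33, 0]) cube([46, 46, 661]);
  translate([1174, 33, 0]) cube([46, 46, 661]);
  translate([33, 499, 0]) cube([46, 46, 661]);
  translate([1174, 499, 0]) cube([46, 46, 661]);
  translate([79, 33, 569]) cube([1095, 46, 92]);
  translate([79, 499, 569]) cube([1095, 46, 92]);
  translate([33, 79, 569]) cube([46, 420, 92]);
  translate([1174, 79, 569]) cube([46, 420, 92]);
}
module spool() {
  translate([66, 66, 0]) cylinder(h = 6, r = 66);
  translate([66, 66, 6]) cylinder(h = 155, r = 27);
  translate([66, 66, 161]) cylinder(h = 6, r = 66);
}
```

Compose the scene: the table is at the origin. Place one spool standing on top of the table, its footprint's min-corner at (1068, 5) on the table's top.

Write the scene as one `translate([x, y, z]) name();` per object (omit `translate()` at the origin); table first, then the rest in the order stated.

table();
translate([1068, 5, 703]) spool();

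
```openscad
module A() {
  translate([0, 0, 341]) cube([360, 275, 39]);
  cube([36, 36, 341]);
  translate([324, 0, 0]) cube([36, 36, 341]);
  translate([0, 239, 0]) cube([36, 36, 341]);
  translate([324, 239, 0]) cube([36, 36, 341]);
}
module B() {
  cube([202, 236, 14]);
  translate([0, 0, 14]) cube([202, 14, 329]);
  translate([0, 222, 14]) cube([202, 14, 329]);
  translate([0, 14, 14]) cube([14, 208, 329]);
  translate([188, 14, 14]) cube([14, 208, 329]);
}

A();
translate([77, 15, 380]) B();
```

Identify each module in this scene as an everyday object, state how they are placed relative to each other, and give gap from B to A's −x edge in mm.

The open box's min-x is at 77; the stool's min-x is 0; gap = 77 mm.

A is a stool. B is an open box. The open box is on top of the stool. The gap from the open box to the stool's −x edge is 77 mm.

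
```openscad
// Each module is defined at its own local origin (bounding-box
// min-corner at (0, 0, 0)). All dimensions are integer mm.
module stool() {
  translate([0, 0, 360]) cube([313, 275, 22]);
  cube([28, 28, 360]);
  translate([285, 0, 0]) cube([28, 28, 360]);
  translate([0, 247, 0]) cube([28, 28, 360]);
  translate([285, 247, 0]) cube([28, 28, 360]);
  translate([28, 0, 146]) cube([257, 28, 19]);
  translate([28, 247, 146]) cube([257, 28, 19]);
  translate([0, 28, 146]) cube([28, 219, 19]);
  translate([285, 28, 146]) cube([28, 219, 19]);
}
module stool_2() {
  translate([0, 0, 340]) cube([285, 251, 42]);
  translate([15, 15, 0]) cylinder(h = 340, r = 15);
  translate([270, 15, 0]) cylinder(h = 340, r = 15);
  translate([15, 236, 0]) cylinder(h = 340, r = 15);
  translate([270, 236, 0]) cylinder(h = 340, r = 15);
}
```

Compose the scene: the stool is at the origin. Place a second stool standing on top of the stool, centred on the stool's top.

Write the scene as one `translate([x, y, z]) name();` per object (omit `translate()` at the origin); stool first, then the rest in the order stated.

stool();
translate([14, 12, 382]) stool_2();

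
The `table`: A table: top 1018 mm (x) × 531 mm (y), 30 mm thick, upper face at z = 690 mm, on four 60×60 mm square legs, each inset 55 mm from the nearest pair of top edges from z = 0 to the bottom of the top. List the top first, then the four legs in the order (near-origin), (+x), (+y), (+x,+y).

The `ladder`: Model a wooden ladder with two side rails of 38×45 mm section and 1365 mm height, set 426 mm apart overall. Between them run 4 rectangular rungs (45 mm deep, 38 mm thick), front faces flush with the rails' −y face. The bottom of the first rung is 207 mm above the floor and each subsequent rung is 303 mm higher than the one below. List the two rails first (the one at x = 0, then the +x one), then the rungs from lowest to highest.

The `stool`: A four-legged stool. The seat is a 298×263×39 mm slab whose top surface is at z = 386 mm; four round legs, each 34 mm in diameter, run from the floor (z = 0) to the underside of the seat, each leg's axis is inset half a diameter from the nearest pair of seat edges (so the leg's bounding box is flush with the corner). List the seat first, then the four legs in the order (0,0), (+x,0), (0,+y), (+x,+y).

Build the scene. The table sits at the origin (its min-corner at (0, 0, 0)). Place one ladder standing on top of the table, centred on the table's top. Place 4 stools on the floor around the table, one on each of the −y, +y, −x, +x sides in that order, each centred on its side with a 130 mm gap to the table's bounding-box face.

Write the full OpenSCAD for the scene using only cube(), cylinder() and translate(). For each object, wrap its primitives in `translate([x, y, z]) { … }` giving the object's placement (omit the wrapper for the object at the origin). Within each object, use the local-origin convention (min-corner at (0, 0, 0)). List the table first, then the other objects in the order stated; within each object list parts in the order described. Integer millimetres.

translate([0, 0, 660]) cube([1018, 531, 30]);
translate([55, 55, 0]) cube([60, 60, 660]);
translate([903, 55, 0]) cube([60, 60, 660]);
translate([55, 416, 0]) cube([60, 60, 660]);
translate([903, 416, 0]) cube([60, 60, 660]);
translate([296, 243, 690]) {
  cube([38, 45, 1365]);
  translate([388, 0, 0]) cube([38, 45, 1365]);
  translate([38, 0, 207]) cube([350, 45, 38]);
  translate([38, 0, 510]) cube([350, 45, 38]);
  translate([38, 0, 813]) cube([350, 45, 38]);
  translate([38, 0, 1116]) cube([350, 45, 38]);
}
translate([360, -393, 0]) {
  translate([0, 0, 347]) cube([298, 263, 39]);
  translate([17, 17, 0]) cylinder(h = 347, r = 17);
  translate([281, 17, 0]) cylinder(h = 347, r = 17);
  translate([17, 246, 0]) cylinder(h = 347, r = 17);
  translate([281, 246, 0]) cylinder(h = 347, r = 17);
}
translate([360, 661, 0]) {
  translate([0, 0, 347]) cube([298, 263, 39]);
  translate([17, 17, 0]) cylinder(h = 347, r = 17);
  translate([281, 17, 0]) cylinder(h = 347, r = 17);
  translate([17, 246, 0]) cylinder(h = 347, r = 17);
  translate([281, 246, 0]) cylinder(h = 347, r = 17);
}
translate([-428, 134, 0]) {
  translate([0, 0, 347]) cube([298, 263, 39]);
  translate([17, 17, 0]) cylinder(h = 347, r = 17);
  translate([281, 17, 0]) cylinder(h = 347, r = 17);
  translate([17, 246, 0]) cylinder(h = 347, r = 17);
  translate([281, 246, 0]) cylinder(h = 347, r = 17);
}
translate([1148, 134, 0]) {
  translate([0, 0, 347]) cube([298, 263, 39]);
  translate([17, 17, 0]) cylinder(h = 347, r = 17);
  translate([281, 17, 0]) cylinder(h = 347, r = 17);
  translate([17, 246, 0]) cylinder(h = 347, r = 17);
  translate([281, 246, 0]) cylinder(h = 347, r = 17);
}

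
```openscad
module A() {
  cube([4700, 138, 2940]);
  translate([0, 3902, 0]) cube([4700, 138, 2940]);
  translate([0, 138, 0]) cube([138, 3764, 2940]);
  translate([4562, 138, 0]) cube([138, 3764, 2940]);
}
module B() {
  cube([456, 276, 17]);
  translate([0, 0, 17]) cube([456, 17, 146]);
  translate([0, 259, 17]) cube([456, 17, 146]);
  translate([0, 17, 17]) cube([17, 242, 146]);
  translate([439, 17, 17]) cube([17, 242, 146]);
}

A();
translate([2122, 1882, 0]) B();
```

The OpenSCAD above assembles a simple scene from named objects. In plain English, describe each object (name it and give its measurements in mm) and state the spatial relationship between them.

A is a box-shaped house frame (walls only): outside footprint 4700×4040 mm, wall height 2940 mm, wall thickness 138 mm. The two y-facing walls run the full x-width; the two x-facing walls fit between the inner faces of the y-facing walls.

B is an open-topped rectangular box: outside dimensions 456×276×163 mm, with a uniform wall and base thickness of 17 mm. The base is a full 456×276 slab on the floor; four walls sit on top of the base. The front and back walls (the −y and +y sides) span the full width; the two side walls fit between them.

The open box sits inside the house frame, centred.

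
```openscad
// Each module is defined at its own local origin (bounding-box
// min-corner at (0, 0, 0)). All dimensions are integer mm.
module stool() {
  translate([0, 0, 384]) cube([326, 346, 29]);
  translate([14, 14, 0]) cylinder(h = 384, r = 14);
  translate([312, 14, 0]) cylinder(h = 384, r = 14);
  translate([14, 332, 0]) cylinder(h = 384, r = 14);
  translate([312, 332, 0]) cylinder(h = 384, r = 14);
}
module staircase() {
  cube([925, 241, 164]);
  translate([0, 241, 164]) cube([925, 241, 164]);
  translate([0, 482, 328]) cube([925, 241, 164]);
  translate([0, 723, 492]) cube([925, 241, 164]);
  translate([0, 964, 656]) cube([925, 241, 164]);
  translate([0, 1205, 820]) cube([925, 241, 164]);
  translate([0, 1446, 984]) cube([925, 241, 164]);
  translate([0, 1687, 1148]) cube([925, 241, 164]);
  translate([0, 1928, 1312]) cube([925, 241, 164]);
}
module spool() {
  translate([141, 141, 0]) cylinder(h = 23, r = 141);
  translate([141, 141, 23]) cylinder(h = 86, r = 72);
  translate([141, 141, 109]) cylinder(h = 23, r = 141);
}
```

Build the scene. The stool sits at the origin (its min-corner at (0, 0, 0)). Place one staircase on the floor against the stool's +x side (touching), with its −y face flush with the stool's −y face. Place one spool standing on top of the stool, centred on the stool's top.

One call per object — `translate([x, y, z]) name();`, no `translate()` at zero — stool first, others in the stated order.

stool();
translate([326, 0, 0]) staircase();
translate([22, 32, 413]) spool();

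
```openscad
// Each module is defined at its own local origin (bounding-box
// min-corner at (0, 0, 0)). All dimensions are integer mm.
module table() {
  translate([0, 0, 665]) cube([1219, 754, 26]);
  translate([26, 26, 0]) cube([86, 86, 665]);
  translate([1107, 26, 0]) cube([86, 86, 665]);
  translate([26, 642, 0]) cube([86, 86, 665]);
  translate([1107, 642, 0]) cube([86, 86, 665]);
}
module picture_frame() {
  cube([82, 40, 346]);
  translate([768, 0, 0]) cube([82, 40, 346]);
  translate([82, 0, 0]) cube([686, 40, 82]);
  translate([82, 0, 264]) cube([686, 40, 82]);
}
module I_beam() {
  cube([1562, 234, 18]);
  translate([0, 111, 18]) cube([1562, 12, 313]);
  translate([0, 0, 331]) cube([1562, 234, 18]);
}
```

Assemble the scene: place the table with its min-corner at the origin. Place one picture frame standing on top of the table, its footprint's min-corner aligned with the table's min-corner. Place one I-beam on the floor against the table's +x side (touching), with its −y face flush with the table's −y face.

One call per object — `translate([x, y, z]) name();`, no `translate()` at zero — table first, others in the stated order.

table();
translate([0, 0, 691]) picture_frame();
translate([1219, 0, 0]) I_beam();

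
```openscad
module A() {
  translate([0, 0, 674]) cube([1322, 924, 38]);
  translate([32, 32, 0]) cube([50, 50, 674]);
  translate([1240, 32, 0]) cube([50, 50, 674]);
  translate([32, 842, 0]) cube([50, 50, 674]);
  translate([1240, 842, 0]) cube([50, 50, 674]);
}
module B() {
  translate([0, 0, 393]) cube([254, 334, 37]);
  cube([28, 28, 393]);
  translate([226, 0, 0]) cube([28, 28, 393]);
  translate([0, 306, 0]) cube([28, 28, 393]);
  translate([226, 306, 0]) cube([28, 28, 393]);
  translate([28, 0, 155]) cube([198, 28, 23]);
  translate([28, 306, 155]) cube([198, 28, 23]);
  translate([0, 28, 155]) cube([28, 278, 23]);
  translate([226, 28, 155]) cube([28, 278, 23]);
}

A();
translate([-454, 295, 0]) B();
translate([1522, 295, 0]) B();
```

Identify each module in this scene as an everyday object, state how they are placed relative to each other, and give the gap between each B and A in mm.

Each stool's nearest face is 200 mm from the table's bounding box.

A is a table. B is a stool. Two stools sit around the table at the −x, +x sides. The gap between each stool and the table is 200 mm.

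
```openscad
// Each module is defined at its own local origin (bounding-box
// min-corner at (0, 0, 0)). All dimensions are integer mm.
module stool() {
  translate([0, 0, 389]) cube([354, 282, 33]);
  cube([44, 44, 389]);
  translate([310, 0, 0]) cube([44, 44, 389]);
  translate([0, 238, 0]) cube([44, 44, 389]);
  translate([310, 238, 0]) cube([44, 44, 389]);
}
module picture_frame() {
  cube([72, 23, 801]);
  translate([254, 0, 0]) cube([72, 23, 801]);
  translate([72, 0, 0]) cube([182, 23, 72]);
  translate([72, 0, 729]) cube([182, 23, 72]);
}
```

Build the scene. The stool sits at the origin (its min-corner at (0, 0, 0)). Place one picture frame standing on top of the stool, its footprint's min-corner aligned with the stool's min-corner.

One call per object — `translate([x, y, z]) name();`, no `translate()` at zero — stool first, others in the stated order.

stool();
translate([0, 0, 422]) picture_frame();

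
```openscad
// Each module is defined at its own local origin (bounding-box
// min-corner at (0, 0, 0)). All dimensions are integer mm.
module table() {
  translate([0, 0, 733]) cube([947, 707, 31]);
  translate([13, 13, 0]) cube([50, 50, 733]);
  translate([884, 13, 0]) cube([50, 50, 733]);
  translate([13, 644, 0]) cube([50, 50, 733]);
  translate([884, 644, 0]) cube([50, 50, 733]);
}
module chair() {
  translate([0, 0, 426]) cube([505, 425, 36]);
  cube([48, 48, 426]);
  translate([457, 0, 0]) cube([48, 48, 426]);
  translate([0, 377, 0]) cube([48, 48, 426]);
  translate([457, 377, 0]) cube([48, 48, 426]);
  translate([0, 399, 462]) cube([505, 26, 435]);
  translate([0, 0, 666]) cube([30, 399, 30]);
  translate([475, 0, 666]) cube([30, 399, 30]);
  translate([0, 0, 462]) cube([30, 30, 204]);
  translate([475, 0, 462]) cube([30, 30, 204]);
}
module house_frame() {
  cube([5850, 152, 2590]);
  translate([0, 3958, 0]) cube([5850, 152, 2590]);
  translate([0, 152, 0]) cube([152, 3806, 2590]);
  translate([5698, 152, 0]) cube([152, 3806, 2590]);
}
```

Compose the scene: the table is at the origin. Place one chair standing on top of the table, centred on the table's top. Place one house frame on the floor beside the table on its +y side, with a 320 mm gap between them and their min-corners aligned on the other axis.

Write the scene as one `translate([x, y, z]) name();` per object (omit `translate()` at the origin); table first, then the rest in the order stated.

table();
translate([221, 141, 764]) chair();
translate([0, 1027, 0]) house_frame();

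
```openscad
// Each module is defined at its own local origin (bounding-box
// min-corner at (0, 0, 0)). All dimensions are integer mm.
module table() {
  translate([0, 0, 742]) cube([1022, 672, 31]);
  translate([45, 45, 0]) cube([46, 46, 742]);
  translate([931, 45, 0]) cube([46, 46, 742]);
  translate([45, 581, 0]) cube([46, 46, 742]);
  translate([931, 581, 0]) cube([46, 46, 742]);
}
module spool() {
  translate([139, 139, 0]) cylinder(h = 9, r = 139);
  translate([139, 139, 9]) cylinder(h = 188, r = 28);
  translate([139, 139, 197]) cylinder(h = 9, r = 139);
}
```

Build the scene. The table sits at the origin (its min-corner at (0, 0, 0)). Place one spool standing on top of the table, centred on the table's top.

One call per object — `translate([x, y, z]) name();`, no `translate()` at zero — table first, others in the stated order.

table();
translate([372, 197, 773]) spool();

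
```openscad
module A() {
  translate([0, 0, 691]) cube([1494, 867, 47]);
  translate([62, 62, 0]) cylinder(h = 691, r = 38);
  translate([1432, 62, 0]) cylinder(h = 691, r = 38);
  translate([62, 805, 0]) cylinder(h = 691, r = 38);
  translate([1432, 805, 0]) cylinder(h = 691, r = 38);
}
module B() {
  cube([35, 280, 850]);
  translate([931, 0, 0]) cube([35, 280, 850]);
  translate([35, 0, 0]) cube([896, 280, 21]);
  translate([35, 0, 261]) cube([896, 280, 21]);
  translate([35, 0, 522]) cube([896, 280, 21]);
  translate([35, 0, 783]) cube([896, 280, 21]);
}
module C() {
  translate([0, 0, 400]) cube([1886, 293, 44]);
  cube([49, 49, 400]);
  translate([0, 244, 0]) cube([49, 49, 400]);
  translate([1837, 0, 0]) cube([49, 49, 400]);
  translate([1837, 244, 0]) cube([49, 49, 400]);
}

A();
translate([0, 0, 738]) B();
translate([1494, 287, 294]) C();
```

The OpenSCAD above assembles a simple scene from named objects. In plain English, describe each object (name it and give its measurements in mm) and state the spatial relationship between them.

A is a table with a 1494×867 mm rectangular top, 47 mm thick, top surface at z = 738 mm, supported by four round legs of 76 mm diameter, each leg's bounding box inset 24 mm from the nearest pair of top edges, running from the floor.

B is a bookshelf 966 mm wide overall, 280 mm deep and 850 mm tall. The two sides are 35 mm thick vertical panels. 4 horizontal shelves of 21 mm thickness span between the inner faces of the sides; the lowest shelf sits on the floor and shelves are stacked with a clear vertical gap of 240 mm between each pair.

C is a bench: a 1886×293 mm seat slab, 44 mm thick, top at z = 444 mm, on four 49×49 mm square legs flush with the seat corners and standing on z = 0.

The bookshelf is on top of the table. The bench is beside the table with their tops flush at z = 738.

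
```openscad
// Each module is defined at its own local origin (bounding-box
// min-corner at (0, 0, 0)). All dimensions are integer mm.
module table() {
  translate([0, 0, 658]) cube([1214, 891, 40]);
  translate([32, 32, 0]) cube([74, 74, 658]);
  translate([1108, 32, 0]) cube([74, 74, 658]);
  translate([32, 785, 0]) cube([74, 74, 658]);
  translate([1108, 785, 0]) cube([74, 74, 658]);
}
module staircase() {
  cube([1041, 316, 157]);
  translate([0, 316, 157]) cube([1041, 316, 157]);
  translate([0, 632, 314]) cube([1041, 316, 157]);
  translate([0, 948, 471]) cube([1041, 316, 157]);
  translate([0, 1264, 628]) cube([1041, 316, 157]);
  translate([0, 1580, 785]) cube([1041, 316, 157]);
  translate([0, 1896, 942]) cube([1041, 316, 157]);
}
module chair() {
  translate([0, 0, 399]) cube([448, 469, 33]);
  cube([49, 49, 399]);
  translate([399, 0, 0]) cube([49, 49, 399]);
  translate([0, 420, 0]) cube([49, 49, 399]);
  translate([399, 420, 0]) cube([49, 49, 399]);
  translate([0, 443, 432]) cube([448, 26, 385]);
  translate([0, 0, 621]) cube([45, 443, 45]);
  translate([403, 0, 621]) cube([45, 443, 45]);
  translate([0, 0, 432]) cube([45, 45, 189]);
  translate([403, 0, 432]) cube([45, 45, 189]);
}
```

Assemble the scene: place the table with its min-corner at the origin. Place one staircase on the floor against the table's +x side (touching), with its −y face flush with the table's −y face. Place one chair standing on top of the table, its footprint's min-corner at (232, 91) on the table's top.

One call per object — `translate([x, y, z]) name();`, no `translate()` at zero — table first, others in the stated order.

table();
translate([1214, 0, 0]) staircase();
translate([232, 91, 698]) chair();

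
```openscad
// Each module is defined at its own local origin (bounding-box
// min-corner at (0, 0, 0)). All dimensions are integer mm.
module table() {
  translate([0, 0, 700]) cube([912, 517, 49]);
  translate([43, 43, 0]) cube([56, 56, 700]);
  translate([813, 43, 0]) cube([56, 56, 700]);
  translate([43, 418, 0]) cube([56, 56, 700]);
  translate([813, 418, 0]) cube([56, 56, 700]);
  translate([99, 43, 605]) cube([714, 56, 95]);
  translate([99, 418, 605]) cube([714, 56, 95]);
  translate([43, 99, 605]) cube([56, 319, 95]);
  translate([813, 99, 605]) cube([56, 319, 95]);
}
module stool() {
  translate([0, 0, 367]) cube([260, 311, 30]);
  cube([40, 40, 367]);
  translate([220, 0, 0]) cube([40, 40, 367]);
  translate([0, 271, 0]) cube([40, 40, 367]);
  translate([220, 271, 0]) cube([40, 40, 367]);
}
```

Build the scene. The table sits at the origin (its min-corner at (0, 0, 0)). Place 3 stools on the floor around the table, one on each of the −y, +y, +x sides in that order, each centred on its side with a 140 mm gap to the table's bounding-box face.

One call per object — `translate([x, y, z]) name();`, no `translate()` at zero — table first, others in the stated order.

table();
translate([326, -451, 0]) stool();
translate([326, 657, 0]) stool();
translate([1052, 103, 0]) stool();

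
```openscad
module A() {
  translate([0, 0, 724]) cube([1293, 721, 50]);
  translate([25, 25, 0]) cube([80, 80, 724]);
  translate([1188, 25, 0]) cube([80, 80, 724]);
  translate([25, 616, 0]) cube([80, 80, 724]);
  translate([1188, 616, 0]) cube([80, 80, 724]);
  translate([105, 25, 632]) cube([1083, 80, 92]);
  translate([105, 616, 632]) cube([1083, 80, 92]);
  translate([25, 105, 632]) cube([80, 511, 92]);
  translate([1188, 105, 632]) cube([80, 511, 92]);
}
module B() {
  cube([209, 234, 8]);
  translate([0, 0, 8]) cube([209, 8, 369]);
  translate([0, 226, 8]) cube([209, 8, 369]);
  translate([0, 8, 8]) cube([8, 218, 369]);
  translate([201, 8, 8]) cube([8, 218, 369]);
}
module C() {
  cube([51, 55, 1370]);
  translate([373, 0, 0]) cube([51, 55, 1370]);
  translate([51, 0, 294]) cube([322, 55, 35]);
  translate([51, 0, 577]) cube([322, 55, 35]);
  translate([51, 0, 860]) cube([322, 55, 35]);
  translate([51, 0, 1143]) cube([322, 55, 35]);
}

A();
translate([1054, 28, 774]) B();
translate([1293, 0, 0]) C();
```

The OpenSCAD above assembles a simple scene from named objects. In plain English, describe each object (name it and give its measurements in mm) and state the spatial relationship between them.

A is a table with a 1293×721 mm rectangular top, 50 mm thick, top surface at z = 774 mm, supported by four 80×80 mm square legs, each inset 25 mm from the nearest pair of top edges, running from the floor. Four apron rails, 80 mm thick and 92 mm tall, run between adjacent legs with their top edges flush with the underside of the top and their outer faces flush with the legs' outer faces.

B is an open storage box with external size 209×234×377 mm and wall thickness 8 mm (the base is also 8 mm thick). The base covers the whole footprint; the four walls stand on the base, with the y-facing walls full-width and the x-facing walls fitting between their inner faces.

C is a straight ladder. Two 51×55 mm vertical rails, 1370 mm tall, stand 424 mm apart (outside-to-outside) with their front faces coplanar on the −y side. 4 rungs, each 55 mm deep and 35 mm tall, span between the inner faces of the rails, front faces flush with the rails. The lowest rung's underside is at z = 294 mm and rungs are spaced 283 mm apart (underside to underside).

The open box is on top of the table. The ladder is against the table's +x side, with their −y faces flush.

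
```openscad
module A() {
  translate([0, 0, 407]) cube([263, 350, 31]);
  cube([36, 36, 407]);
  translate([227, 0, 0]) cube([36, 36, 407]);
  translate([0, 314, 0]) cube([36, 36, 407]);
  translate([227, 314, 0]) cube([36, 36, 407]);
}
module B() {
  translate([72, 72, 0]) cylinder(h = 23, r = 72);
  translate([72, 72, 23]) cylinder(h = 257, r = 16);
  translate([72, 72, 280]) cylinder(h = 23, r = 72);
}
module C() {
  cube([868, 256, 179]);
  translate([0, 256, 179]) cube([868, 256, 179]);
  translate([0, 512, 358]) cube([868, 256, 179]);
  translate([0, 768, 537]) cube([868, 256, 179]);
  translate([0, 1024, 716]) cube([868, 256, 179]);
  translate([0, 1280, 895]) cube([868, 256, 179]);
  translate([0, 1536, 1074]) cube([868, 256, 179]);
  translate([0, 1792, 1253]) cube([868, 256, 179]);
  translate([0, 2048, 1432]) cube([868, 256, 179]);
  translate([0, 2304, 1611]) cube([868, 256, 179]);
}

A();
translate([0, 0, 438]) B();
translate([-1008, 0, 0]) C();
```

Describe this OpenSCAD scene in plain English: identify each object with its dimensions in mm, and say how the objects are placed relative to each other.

A is a four-legged stool. The seat is a 263×350×31 mm slab whose top surface is at z = 438 mm; four square legs, each 36×36 mm in cross-section, run from the floor (z = 0) to the underside of the seat, each flush with a corner of the seat.

B is a spool: two coaxial disc flanges of radius 72 mm and thickness 23 mm, joined by a core cylinder of radius 16 mm and height 257 mm. The lower flange rests on z = 0 and the three cylinders share a vertical axis.

C is a run of 10 identical solid stair steps. Each tread is 868×256 mm and each step block is 179 mm high. Step 1 rests on the floor; step k is offset from step 1 by (k−1)×256 mm in y and (k−1)×179 mm in z.

The spool is on top of the stool. The staircase is on the floor beside the stool on its −x side.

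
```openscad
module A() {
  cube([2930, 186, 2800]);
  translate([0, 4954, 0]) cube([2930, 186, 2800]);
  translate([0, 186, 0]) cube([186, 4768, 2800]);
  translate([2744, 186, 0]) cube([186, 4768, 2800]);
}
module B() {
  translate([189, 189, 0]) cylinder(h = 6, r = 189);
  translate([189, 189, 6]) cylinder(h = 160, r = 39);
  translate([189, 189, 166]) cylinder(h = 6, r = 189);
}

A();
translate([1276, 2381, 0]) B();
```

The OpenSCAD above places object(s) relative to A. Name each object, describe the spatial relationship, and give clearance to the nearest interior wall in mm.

A is a house frame. B is a spool. The spool sits inside the house frame, centred. The clearance to the nearest interior wall is 1090 mm.

Clearances: x = 1090, y = 2195; minimum 1090 mm.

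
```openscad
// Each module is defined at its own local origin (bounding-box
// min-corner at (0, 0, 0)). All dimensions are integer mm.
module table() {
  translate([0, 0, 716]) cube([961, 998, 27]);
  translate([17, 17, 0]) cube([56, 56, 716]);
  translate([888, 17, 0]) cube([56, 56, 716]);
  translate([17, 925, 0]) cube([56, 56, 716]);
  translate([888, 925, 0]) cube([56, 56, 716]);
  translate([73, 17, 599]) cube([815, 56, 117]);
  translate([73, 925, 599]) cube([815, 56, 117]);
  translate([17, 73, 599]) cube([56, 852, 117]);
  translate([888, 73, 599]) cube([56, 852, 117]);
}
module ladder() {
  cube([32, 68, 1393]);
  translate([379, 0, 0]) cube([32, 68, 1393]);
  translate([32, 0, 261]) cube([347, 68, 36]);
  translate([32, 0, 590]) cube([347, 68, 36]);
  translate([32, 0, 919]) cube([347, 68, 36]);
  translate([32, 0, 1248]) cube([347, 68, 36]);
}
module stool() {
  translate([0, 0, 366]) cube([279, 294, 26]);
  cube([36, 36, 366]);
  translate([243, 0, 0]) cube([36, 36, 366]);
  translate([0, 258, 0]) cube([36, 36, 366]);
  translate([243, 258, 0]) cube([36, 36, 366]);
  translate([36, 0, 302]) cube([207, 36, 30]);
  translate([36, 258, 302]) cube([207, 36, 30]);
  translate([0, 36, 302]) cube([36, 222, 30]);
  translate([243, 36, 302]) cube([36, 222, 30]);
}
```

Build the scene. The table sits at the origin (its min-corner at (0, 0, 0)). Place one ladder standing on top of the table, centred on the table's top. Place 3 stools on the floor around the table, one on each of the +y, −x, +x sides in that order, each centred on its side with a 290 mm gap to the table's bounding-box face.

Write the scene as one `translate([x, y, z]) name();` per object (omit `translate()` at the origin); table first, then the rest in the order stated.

table();
translate([275, 465, 743]) ladder();
translate([341, 1288, 0]) stool();
translate([-569, 352, 0]) stool();
translate([1251, 352, 0]) stool();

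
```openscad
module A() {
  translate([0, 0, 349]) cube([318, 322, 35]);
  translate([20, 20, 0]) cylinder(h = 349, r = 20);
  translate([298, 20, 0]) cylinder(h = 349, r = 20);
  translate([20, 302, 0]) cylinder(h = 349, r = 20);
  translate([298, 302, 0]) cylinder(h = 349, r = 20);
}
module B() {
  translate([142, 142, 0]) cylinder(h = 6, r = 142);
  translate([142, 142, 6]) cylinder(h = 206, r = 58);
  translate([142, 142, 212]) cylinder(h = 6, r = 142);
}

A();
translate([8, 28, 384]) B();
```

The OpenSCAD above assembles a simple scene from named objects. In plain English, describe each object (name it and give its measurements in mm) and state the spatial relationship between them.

A is a four-legged stool. The seat is 318×322 mm, 35 mm thick, top at z = 384 mm. It stands on four round legs, each 40 mm in diameter, from z = 0 to the seat underside, each leg's axis is inset half a diameter from the nearest pair of seat edges (so the leg's bounding box is flush with the corner).

B is a spool: two coaxial disc flanges of radius 142 mm and thickness 6 mm, joined by a core cylinder of radius 58 mm and height 206 mm. The lower flange rests on z = 0 and the three cylinders share a vertical axis.

The spool is on top of the stool.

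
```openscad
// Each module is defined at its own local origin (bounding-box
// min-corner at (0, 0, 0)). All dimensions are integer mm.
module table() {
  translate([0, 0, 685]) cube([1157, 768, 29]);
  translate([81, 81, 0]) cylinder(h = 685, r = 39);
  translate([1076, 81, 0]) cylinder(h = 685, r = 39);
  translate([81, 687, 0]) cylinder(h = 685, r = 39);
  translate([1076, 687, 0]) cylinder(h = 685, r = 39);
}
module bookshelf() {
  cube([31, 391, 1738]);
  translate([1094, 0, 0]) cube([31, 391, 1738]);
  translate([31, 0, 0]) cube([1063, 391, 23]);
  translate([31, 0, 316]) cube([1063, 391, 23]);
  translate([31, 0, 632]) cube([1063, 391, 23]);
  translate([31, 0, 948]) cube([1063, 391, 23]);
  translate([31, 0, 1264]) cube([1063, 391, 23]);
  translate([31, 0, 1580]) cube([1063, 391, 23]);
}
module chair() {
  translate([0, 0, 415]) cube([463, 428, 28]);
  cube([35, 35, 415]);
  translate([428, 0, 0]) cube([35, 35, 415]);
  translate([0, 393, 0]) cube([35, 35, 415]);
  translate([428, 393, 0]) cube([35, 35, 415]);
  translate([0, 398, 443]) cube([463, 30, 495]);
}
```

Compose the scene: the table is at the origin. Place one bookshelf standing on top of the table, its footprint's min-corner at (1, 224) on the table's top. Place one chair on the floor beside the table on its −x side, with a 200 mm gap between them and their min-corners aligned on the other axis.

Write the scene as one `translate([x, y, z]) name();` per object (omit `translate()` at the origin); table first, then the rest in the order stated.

table();
translate([1, 224, 714]) bookshelf();
translate([-663, 0, 0]) chair();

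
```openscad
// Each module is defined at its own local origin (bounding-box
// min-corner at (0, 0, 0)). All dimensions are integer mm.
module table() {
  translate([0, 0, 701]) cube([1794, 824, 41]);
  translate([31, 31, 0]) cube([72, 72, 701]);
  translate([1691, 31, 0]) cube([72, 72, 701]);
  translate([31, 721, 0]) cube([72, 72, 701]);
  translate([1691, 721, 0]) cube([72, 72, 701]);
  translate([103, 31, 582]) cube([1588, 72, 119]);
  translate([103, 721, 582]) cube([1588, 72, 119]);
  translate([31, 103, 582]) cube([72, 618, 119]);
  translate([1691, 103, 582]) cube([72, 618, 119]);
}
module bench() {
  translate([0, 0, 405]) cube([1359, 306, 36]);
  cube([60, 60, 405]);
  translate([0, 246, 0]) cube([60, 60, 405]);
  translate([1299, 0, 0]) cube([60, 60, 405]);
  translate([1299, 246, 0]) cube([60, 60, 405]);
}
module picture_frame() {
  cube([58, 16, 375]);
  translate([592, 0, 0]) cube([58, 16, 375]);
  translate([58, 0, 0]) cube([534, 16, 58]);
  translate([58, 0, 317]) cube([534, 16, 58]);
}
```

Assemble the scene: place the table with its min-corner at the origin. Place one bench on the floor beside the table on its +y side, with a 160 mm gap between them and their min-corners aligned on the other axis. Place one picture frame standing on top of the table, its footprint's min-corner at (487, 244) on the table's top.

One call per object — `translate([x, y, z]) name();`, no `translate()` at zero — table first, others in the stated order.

table();
translate([0, 984, 0]) bench();
translate([487, 244, 742]) picture_frame();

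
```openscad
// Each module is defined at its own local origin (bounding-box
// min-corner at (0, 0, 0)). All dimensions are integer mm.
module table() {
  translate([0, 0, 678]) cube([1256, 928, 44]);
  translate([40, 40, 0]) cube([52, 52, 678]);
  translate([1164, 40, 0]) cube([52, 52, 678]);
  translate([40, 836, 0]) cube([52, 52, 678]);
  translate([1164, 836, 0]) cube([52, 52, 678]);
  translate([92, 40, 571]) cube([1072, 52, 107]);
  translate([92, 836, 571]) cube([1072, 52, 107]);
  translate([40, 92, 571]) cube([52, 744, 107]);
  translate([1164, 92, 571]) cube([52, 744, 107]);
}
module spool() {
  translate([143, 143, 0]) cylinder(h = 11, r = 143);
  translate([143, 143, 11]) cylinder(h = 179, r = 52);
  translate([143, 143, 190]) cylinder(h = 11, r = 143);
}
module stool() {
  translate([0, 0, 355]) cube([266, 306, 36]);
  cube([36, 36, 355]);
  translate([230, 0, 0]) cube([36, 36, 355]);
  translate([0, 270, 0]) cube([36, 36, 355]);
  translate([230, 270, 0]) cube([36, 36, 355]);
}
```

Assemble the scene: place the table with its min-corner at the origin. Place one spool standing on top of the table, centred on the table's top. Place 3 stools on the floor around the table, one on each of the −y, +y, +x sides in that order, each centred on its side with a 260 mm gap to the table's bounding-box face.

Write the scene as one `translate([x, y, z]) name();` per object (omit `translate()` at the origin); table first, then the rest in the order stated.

table();
translate([485, 321, 722]) spool();
translate([495, -566, 0]) stool();
translate([495, 1188, 0]) stool();
translate([1516, 311, 0]) stool();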